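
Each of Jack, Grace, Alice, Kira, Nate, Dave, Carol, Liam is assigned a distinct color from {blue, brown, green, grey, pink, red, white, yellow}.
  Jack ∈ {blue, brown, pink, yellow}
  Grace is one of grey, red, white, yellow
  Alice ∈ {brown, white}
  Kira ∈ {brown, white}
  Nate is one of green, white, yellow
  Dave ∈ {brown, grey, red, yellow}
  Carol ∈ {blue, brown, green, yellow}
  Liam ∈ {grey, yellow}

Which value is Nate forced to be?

Among the 8 variables, pink fits only Jack (and all 8 values in {blue, brown, green, grey, pink, red, white, yellow} must be used), so Jack = pink.
The 7 still-open variables together cover exactly {blue, brown, green, grey, red, white, yellow} — 7 values for 7 variables — and blue appears only in Carol's list, so Carol = blue.
The 6 still-open variables draw from only 6 values {brown, green, grey, red, white, yellow}, so each is used; only Nate can be green, hence Nate = green.

green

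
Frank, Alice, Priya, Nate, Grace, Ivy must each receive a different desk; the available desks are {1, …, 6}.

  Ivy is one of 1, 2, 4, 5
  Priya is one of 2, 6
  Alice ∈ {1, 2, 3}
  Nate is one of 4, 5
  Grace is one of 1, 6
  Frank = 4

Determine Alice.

3

Frank must be 4 (only option left). Strike 4 from Nate, Ivy.
That leaves Nate = 5. So Ivy can't be 5.
Among the 4 still-open variables, 3 fits only Alice (and all 4 values in {1, 2, 3, 6} must be used), so Alice = 3.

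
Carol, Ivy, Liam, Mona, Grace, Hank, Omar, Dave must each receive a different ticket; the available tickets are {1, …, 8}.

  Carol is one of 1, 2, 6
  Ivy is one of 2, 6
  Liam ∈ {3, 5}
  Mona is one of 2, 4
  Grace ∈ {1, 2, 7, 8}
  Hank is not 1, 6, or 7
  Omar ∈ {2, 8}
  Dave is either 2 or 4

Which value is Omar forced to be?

The 8 variables together cover exactly {1, 2, 3, 4, 5, 6, 7, 8} — 8 values for 8 variables — and 7 appears only in Grace's list, so Grace = 7.
The 7 still-open variables draw from only 7 values {1, 2, 3, 4, 5, 6, 8}, so each is used; only Carol can be 1, hence Carol = 1.
The 6 still-open variables draw from only 6 values {2, 3, 4, 5, 6, 8}, so each is used; only Ivy can be 6, hence Ivy = 6.
The 2 variables Mona and Dave are confined to {2, 4}, which locks those values in; drop them from Hank, Omar.
So Omar = 8.

8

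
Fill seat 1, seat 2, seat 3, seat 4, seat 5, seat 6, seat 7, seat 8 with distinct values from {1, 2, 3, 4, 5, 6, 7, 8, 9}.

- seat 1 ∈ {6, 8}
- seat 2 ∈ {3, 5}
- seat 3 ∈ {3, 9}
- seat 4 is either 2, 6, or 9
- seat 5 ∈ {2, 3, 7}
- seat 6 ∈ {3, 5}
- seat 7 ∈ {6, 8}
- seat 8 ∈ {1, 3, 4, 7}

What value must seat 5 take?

seat 1 and seat 7 between them cover only {6, 8} — a naked pair. Remove those values from seat 4.
The 2 variables seat 2 and seat 6 are confined to {3, 5}, which locks those values in; drop them from seat 3, seat 5, seat 8.
That leaves seat 3 = 9. Strike 9 from seat 4.
seat 4 has just one choice, so seat 4 = 2. Eliminate 2 elsewhere: seat 5.
So seat 5 = 7.

7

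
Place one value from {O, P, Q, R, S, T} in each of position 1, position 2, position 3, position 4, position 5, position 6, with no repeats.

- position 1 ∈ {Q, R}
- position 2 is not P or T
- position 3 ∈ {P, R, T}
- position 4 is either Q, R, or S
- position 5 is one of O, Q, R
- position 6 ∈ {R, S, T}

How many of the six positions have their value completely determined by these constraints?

2

The 6 variables together cover exactly {O, P, Q, R, S, T} — 6 values for 6 variables — and P appears only in position 3's list, so position 3 = P.
The 5 still-open variables together cover exactly {O, Q, R, S, T} — 5 values for 5 variables — and T appears only in position 6's list, so position 6 = T.
Determined: position 3=P, position 6=T. The other positions each still have more than one consistent value. That makes 2.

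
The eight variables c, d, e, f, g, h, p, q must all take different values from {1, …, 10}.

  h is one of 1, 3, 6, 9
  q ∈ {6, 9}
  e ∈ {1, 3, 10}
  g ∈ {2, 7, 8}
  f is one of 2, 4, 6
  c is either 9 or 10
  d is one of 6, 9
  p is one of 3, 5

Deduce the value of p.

5

d and q share exactly the 2 values {6, 9}; by pigeonhole those values go to them, so strike 6, 9 from c, f, h.
That leaves c = 10. Strike 10 from e.
e and h share exactly the 2 values {1, 3}; by pigeonhole those values go to them, so strike 1, 3 from p.
So p = 5.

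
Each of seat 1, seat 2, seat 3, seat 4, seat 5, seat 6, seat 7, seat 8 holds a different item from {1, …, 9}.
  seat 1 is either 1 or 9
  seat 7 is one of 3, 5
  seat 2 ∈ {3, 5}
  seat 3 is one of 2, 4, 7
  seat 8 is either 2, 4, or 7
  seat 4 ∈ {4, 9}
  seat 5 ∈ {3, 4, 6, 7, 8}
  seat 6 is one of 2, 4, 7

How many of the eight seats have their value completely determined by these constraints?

2

seat 2 and seat 7 share exactly the 2 values {3, 5}; by pigeonhole those values go to them, so strike 3, 5 from seat 5.
The 3 variables seat 3, seat 6, seat 8 are confined to {2, 4, 7}, which locks those values in; drop them from seat 4, seat 5.
seat 4 has just one choice, so seat 4 = 9. Remove 9 from seat 1.
That leaves seat 1 = 1.
Determined: seat 1=1, seat 4=9. The other seats each still have more than one consistent value. That makes 2.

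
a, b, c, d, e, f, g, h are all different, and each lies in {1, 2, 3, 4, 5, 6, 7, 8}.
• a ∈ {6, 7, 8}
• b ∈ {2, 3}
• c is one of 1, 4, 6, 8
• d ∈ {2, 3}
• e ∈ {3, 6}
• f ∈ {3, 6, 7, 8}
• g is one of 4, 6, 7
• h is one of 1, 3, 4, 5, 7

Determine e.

The 8 variables draw from only 8 values {1, 2, 3, 4, 5, 6, 7, 8}, so each is used; only h can be 5, hence h = 5.
The 7 still-open variables together cover exactly {1, 2, 3, 4, 6, 7, 8} — 7 values for 7 variables — and 1 appears only in c's list, so c = 1.
Among the 6 still-open variables, 4 fits only g (and all 6 values in {2, 3, 4, 6, 7, 8} must be used), so g = 4.
The 2 variables b and d are confined to {2, 3}, which locks those values in; drop them from e, f.
So e = 6.

6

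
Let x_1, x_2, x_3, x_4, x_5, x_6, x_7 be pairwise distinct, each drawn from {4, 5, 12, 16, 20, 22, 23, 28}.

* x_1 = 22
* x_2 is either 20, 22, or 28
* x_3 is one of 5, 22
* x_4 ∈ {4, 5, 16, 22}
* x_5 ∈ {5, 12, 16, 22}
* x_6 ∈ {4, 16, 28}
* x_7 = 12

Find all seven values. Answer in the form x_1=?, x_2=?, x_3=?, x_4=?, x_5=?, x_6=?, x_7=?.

x_1=22, x_2=20, x_3=5, x_4=4, x_5=16, x_6=28, x_7=12

x_1 has just one choice, so x_1 = 22. Strike 22 from x_2, x_3, x_4, x_5.
x_3's domain is down to {5}, so x_3 = 5. Strike 5 from x_4, x_5.
x_7 must be 12 (only option left). Strike 12 from x_5.
x_5's domain is down to {16}, so x_5 = 16. So x_4, x_6 can't be 16.
x_4's domain is down to {4}, so x_4 = 4. Strike 4 from x_6.
x_6 has just one choice, so x_6 = 28. Eliminate 28 elsewhere: x_2.
x_2's domain is down to {20}, so x_2 = 20.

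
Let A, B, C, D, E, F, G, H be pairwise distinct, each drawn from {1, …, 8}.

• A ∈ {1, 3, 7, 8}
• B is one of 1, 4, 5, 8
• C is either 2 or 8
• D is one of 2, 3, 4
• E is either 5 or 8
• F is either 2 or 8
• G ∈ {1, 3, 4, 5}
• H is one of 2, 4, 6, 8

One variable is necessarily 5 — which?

The 8 variables together cover exactly {1, 2, 3, 4, 5, 6, 7, 8} — 8 values for 8 variables — and 6 appears only in H's list, so H = 6.
The 7 still-open variables draw from only 7 values {1, 2, 3, 4, 5, 7, 8}, so each is used; only A can be 7, hence A = 7.
C and F between them cover only {2, 8} — a naked pair. Remove those values from B, D, E.
So 5 goes to E.

E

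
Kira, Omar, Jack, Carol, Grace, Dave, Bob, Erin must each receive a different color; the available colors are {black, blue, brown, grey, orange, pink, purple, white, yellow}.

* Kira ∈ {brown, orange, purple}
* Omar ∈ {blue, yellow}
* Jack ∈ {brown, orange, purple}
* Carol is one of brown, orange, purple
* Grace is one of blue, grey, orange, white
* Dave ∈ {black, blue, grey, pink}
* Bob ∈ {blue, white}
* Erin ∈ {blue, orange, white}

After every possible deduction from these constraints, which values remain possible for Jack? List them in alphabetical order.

The 3 variables Kira, Jack, Carol are confined to {brown, orange, purple}, which locks those values in; drop them from Grace, Erin.
Bob and Erin share exactly the 2 values {blue, white}; by pigeonhole those values go to them, so strike blue, white from Omar, Grace, Dave.
Omar must be yellow (only option left).
Grace has just one choice, so Grace = grey. Eliminate grey elsewhere: Dave.
No further eliminations apply; Jack can still be any of brown, orange, purple.

brown, orange, purple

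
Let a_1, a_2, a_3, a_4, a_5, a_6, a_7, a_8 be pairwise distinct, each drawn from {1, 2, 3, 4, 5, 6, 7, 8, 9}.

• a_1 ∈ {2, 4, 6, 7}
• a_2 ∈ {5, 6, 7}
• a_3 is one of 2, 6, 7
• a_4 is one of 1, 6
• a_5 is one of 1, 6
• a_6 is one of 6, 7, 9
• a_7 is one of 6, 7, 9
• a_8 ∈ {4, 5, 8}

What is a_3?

2

The 8 variables together cover exactly {1, 2, 4, 5, 6, 7, 8, 9} — 8 values for 8 variables — and 8 appears only in a_8's list, so a_8 = 8.
The 7 still-open variables together cover exactly {1, 2, 4, 5, 6, 7, 9} — 7 values for 7 variables — and 4 appears only in a_1's list, so a_1 = 4.
The 6 still-open variables together cover exactly {1, 2, 5, 6, 7, 9} — 6 values for 6 variables — and 2 appears only in a_3's list, so a_3 = 2.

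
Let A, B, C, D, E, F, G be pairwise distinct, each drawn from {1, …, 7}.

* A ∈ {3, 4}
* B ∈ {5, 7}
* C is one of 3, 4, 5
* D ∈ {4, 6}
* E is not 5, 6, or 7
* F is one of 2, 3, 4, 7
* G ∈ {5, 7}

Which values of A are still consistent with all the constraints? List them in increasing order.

3, 4

The 7 variables draw from only 7 values {1, 2, 3, 4, 5, 6, 7}, so each is used; only E can be 1, hence E = 1.
The 6 still-open variables together cover exactly {2, 3, 4, 5, 6, 7} — 6 values for 6 variables — and 2 appears only in F's list, so F = 2.
The 5 still-open variables together cover exactly {3, 4, 5, 6, 7} — 5 values for 5 variables — and 6 appears only in D's list, so D = 6.
B and G between them cover only {5, 7} — a naked pair. Remove those values from C.
No further eliminations apply; A can still be any of 3, 4.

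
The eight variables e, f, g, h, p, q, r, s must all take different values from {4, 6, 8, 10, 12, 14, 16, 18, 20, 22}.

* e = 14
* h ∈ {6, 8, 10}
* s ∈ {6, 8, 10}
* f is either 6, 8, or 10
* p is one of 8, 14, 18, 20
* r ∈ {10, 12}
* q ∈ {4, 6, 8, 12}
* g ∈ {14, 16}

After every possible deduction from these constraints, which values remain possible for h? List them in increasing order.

6, 8, 10

e's domain is down to {14}, so e = 14. Remove 14 from g, p.
g must be 16 (only option left).
f, h, s share exactly the 3 values {6, 8, 10}; by pigeonhole those values go to them, so strike 6, 8, 10 from p, q, r.
r's domain is down to {12}, so r = 12. So q can't be 12.
q's domain is down to {4}, so q = 4.
No further eliminations apply; h can still be any of 6, 8, 10.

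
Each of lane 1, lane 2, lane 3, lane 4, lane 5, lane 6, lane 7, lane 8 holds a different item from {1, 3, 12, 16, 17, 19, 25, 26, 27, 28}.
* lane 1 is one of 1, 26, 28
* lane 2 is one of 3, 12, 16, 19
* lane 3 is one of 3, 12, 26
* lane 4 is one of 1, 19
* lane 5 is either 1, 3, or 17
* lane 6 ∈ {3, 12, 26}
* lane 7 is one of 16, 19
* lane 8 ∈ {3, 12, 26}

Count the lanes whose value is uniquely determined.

3

Among the 8 variables, 17 fits only lane 5 (and all 8 values in {1, 3, 12, 16, 17, 19, 26, 28} must be used), so lane 5 = 17.
The 7 still-open variables together cover exactly {1, 3, 12, 16, 19, 26, 28} — 7 values for 7 variables — and 28 appears only in lane 1's list, so lane 1 = 28.
The 6 still-open variables together cover exactly {1, 3, 12, 16, 19, 26} — 6 values for 6 variables — and 1 appears only in lane 4's list, so lane 4 = 1.
The 3 variables lane 3, lane 6, lane 8 are confined to {3, 12, 26}, which locks those values in; drop them from lane 2.
Determined: lane 1=28, lane 4=1, lane 5=17. The other lanes each still have more than one consistent value. That makes 3.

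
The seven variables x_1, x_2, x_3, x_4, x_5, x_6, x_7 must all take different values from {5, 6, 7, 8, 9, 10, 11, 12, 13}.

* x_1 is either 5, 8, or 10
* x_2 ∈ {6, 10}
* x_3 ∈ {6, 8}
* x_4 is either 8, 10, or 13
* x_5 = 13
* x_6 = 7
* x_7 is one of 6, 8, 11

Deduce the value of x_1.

5

x_5's domain is down to {13}, so x_5 = 13. Strike 13 from x_4.
x_6 must be 7 (only option left).
Among the 5 still-open variables, 5 fits only x_1 (and all 5 values in {5, 6, 8, 10, 11} must be used), so x_1 = 5.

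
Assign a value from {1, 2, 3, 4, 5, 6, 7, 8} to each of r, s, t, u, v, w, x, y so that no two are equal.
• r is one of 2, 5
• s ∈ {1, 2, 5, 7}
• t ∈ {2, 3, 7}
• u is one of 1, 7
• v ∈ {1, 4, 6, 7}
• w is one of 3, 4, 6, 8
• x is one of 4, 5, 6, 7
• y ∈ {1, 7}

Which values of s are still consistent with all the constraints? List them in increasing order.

2, 5

Among the 8 variables, 8 fits only w (and all 8 values in {1, 2, 3, 4, 5, 6, 7, 8} must be used), so w = 8.
The 7 still-open variables together cover exactly {1, 2, 3, 4, 5, 6, 7} — 7 values for 7 variables — and 3 appears only in t's list, so t = 3.
u and y share exactly the 2 values {1, 7}; by pigeonhole those values go to them, so strike 1, 7 from s, v, x.
The 2 variables r and s are confined to {2, 5}, which locks those values in; drop them from x.
No further eliminations apply; s can still be any of 2, 5.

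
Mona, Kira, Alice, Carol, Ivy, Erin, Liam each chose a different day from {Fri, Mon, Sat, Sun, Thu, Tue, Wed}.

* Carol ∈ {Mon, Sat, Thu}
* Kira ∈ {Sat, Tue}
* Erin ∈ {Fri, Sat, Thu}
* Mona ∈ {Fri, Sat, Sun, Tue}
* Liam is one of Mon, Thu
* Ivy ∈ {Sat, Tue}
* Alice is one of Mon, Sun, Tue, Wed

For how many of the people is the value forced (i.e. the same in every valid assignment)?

3

The 7 variables draw from only 7 values {Fri, Mon, Sat, Sun, Thu, Tue, Wed}, so each is used; only Alice can be Wed, hence Alice = Wed.
The 6 still-open variables draw from only 6 values {Fri, Mon, Sat, Sun, Thu, Tue}, so each is used; only Mona can be Sun, hence Mona = Sun.
The 5 still-open variables draw from only 5 values {Fri, Mon, Sat, Thu, Tue}, so each is used; only Erin can be Fri, hence Erin = Fri.
Kira and Ivy share exactly the 2 values {Sat, Tue}; by pigeonhole those values go to them, so strike Sat, Tue from Carol.
Determined: Mona=Sun, Alice=Wed, Erin=Fri. The other people each still have more than one consistent value. That makes 3.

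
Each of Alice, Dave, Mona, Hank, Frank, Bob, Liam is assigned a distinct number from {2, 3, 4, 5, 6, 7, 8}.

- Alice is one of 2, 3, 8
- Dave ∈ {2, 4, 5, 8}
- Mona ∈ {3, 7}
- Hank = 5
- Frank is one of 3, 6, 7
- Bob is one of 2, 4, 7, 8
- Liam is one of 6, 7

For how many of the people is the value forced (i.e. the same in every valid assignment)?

1

Hank's domain is down to {5}, so Hank = 5. So Dave can't be 5.
The 3 variables Mona, Frank, Liam are confined to {3, 6, 7}, which locks those values in; drop them from Alice, Bob.
Determined: Hank=5. The other people each still have more than one consistent value. That makes 1.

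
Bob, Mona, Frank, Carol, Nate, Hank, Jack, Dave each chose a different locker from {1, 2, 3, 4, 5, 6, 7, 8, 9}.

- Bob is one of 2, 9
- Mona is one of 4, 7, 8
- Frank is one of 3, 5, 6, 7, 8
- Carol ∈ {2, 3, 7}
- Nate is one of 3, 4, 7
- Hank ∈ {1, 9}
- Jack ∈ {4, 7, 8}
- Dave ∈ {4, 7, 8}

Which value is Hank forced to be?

Mona, Jack, Dave share exactly the 3 values {4, 7, 8}; by pigeonhole those values go to them, so strike 4, 7, 8 from Frank, Carol, Nate.
Nate has just one choice, so Nate = 3. Remove 3 from Frank, Carol.
Carol's domain is down to {2}, so Carol = 2. Eliminate 2 elsewhere: Bob.
Bob's domain is down to {9}, so Bob = 9. Eliminate 9 elsewhere: Hank.
So Hank = 1.

1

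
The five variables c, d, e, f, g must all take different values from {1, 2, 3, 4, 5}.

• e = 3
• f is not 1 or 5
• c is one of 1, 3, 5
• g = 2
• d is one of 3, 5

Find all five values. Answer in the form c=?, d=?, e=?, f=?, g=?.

c=1, d=5, e=3, f=4, g=2

e's domain is down to {3}, so e = 3. Eliminate 3 elsewhere: c, d, f.
g's domain is down to {2}, so g = 2. Strike 2 from f.
d must be 5 (only option left). Strike 5 from c.
f has just one choice, so f = 4.
c has just one choice, so c = 1.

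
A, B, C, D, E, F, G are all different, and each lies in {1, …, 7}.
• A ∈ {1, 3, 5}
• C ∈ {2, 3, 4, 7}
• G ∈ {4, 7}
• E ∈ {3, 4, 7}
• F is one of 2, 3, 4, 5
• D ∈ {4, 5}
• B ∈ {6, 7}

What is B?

6

Among the 7 variables, 1 fits only A (and all 7 values in {1, 2, 3, 4, 5, 6, 7} must be used), so A = 1.
The 6 still-open variables together cover exactly {2, 3, 4, 5, 6, 7} — 6 values for 6 variables — and 6 appears only in B's list, so B = 6.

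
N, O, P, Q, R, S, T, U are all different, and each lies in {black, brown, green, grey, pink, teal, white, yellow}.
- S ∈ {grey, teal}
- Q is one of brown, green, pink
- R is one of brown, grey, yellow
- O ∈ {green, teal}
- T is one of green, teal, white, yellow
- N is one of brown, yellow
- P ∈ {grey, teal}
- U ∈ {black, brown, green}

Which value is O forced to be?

The 8 variables together cover exactly {black, brown, green, grey, pink, teal, white, yellow} — 8 values for 8 variables — and black appears only in U's list, so U = black.
The 7 still-open variables draw from only 7 values {brown, green, grey, pink, teal, white, yellow}, so each is used; only Q can be pink, hence Q = pink.
The 6 still-open variables draw from only 6 values {brown, green, grey, teal, white, yellow}, so each is used; only T can be white, hence T = white.
The 5 still-open variables draw from only 5 values {brown, green, grey, teal, yellow}, so each is used; only O can be green, hence O = green.

green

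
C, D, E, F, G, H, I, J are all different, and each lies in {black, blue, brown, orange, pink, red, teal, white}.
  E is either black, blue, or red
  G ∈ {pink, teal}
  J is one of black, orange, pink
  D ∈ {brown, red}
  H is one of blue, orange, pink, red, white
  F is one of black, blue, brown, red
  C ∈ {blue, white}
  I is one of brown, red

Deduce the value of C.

white

The 8 variables draw from only 8 values {black, blue, brown, orange, pink, red, teal, white}, so each is used; only G can be teal, hence G = teal.
D and I between them cover only {brown, red} — a naked pair. Remove those values from E, F, H.
E and F between them cover only {black, blue} — a naked pair. Remove those values from C, H, J.
So C = white.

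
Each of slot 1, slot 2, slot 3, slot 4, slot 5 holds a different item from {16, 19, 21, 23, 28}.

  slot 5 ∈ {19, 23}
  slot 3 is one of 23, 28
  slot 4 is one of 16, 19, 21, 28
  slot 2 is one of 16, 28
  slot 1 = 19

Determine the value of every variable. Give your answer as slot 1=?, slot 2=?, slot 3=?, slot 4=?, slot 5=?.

slot 1=19, slot 2=16, slot 3=28, slot 4=21, slot 5=23

slot 1's domain is down to {19}, so slot 1 = 19. Eliminate 19 elsewhere: slot 4, slot 5.
slot 5 has just one choice, so slot 5 = 23. So slot 3 can't be 23.
slot 3's domain is down to {28}, so slot 3 = 28. So slot 2, slot 4 can't be 28.
slot 2's domain is down to {16}, so slot 2 = 16. Remove 16 from slot 4.
slot 4 must be 21 (only option left).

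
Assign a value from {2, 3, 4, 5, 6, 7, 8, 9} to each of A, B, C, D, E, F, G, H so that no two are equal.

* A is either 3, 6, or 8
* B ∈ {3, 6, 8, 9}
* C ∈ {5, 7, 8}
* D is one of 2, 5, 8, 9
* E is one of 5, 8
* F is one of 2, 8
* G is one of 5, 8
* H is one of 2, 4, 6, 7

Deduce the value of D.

9

The 8 variables draw from only 8 values {2, 3, 4, 5, 6, 7, 8, 9}, so each is used; only H can be 4, hence H = 4.
The 7 still-open variables together cover exactly {2, 3, 5, 6, 7, 8, 9} — 7 values for 7 variables — and 7 appears only in C's list, so C = 7.
E and G between them cover only {5, 8} — a naked pair. Remove those values from A, B, D, F.
F's domain is down to {2}, so F = 2. Remove 2 from D.
So D = 9.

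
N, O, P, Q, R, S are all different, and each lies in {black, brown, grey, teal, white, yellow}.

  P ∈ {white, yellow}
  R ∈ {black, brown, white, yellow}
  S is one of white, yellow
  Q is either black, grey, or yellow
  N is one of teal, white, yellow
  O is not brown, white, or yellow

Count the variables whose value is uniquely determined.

2

Among the 6 variables, brown fits only R (and all 6 values in {black, brown, grey, teal, white, yellow} must be used), so R = brown.
P and S share exactly the 2 values {white, yellow}; by pigeonhole those values go to them, so strike white, yellow from N, Q.
That leaves N = teal. Strike teal from O.
Determined: N=teal, R=brown. The other variables each still have more than one consistent value. That makes 2.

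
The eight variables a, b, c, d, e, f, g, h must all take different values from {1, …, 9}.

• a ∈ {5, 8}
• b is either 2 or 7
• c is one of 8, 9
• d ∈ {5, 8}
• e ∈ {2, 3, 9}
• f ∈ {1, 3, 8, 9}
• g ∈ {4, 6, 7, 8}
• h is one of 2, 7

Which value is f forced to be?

a and d between them cover only {5, 8} — a naked pair. Remove those values from c, f, g.
c has just one choice, so c = 9. Strike 9 from e, f.
The 2 variables b and h are confined to {2, 7}, which locks those values in; drop them from e, g.
e has just one choice, so e = 3. Strike 3 from f.
So f = 1.

1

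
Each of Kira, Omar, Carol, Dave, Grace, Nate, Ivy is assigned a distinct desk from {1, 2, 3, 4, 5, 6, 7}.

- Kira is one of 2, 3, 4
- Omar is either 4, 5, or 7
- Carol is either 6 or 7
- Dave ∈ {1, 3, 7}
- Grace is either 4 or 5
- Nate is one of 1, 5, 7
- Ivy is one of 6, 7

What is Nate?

1

The 7 variables draw from only 7 values {1, 2, 3, 4, 5, 6, 7}, so each is used; only Kira can be 2, hence Kira = 2.
Among the 6 still-open variables, 3 fits only Dave (and all 6 values in {1, 3, 4, 5, 6, 7} must be used), so Dave = 3.
The 5 still-open variables draw from only 5 values {1, 4, 5, 6, 7}, so each is used; only Nate can be 1, hence Nate = 1.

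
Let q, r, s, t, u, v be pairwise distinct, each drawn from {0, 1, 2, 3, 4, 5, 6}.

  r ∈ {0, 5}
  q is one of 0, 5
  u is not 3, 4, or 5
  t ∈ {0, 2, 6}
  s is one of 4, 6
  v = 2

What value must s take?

v's domain is down to {2}, so v = 2. So t, u can't be 2.
Among the 5 still-open variables, 1 fits only u (and all 5 values in {0, 1, 4, 5, 6} must be used), so u = 1.
The 4 still-open variables draw from only 4 values {0, 4, 5, 6}, so each is used; only s can be 4, hence s = 4.

4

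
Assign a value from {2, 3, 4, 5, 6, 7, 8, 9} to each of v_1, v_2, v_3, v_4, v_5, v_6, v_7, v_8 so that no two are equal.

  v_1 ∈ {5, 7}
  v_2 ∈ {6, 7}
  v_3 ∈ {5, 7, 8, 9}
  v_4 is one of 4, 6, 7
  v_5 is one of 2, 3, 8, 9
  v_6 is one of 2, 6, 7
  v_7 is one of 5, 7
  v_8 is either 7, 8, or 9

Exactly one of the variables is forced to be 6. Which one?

v_2

Among the 8 variables, 3 fits only v_5 (and all 8 values in {2, 3, 4, 5, 6, 7, 8, 9} must be used), so v_5 = 3.
The 7 still-open variables together cover exactly {2, 4, 5, 6, 7, 8, 9} — 7 values for 7 variables — and 2 appears only in v_6's list, so v_6 = 2.
The 6 still-open variables draw from only 6 values {4, 5, 6, 7, 8, 9}, so each is used; only v_4 can be 4, hence v_4 = 4.
Among the 5 still-open variables, 6 fits only v_2 (and all 5 values in {5, 6, 7, 8, 9} must be used), so v_2 = 6.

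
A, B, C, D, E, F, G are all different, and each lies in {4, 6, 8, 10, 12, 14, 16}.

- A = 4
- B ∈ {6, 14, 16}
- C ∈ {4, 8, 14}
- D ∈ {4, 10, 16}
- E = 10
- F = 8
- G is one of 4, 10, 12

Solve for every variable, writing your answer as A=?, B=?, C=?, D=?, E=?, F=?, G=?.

A has just one choice, so A = 4. Strike 4 from C, D, G.
E must be 10 (only option left). Eliminate 10 elsewhere: D, G.
F's domain is down to {8}, so F = 8. Remove 8 from C.
G must be 12 (only option left).
C's domain is down to {14}, so C = 14. So B can't be 14.
D has just one choice, so D = 16. Strike 16 from B.
B's domain is down to {6}, so B = 6.

A=4, B=6, C=14, D=16, E=10, F=8, G=12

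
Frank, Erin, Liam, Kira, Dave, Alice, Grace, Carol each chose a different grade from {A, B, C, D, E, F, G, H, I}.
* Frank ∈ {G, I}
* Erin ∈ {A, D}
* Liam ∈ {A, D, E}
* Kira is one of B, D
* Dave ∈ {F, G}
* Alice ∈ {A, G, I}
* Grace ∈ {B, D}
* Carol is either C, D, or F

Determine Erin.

Among the 8 variables, C fits only Carol (and all 8 values in {A, B, C, D, E, F, G, I} must be used), so Carol = C.
The 7 still-open variables draw from only 7 values {A, B, D, E, F, G, I}, so each is used; only Liam can be E, hence Liam = E.
The 6 still-open variables together cover exactly {A, B, D, F, G, I} — 6 values for 6 variables — and F appears only in Dave's list, so Dave = F.
The 2 variables Kira and Grace are confined to {B, D}, which locks those values in; drop them from Erin.
So Erin = A.

A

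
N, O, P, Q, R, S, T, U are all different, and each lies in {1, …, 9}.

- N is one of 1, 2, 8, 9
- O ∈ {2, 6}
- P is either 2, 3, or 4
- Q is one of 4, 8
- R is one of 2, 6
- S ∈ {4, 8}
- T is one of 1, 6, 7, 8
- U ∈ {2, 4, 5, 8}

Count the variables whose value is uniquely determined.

O and R between them cover only {2, 6} — a naked pair. Remove those values from N, P, T, U.
Q and S share exactly the 2 values {4, 8}; by pigeonhole those values go to them, so strike 4, 8 from N, P, T, U.
P must be 3 (only option left).
U's domain is down to {5}, so U = 5.
Determined: P=3, U=5. The other variables each still have more than one consistent value. That makes 2.

2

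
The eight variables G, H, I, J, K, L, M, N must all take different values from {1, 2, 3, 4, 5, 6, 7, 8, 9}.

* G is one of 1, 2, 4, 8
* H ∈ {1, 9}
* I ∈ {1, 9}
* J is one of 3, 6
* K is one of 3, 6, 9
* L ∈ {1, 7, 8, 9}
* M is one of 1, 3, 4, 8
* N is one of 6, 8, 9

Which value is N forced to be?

The 8 variables together cover exactly {1, 2, 3, 4, 6, 7, 8, 9} — 8 values for 8 variables — and 2 appears only in G's list, so G = 2.
The 7 still-open variables together cover exactly {1, 3, 4, 6, 7, 8, 9} — 7 values for 7 variables — and 4 appears only in M's list, so M = 4.
The 6 still-open variables draw from only 6 values {1, 3, 6, 7, 8, 9}, so each is used; only L can be 7, hence L = 7.
The 5 still-open variables together cover exactly {1, 3, 6, 8, 9} — 5 values for 5 variables — and 8 appears only in N's list, so N = 8.

8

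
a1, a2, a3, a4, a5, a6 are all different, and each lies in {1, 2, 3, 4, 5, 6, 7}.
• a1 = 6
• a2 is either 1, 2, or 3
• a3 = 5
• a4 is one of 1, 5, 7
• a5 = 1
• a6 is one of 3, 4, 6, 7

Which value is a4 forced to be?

7

a1 must be 6 (only option left). Remove 6 from a6.
a3 must be 5 (only option left). Remove 5 from a4.
a5 must be 1 (only option left). Remove 1 from a2, a4.
So a4 = 7.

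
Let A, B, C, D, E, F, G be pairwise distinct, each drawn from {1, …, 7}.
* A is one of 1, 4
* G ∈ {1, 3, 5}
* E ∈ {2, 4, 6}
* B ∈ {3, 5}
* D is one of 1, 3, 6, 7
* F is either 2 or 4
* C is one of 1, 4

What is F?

2

Among the 7 variables, 7 fits only D (and all 7 values in {1, 2, 3, 4, 5, 6, 7} must be used), so D = 7.
Among the 6 still-open variables, 6 fits only E (and all 6 values in {1, 2, 3, 4, 5, 6} must be used), so E = 6.
The 5 still-open variables together cover exactly {1, 2, 3, 4, 5} — 5 values for 5 variables — and 2 appears only in F's list, so F = 2.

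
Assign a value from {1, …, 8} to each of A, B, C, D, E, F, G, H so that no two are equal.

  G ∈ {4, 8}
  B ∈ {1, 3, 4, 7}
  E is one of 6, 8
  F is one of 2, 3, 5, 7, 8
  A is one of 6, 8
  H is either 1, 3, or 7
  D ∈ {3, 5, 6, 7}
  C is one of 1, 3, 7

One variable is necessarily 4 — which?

G

The 8 variables draw from only 8 values {1, 2, 3, 4, 5, 6, 7, 8}, so each is used; only F can be 2, hence F = 2.
The 7 still-open variables together cover exactly {1, 3, 4, 5, 6, 7, 8} — 7 values for 7 variables — and 5 appears only in D's list, so D = 5.
A and E between them cover only {6, 8} — a naked pair. Remove those values from G.
So 4 goes to G.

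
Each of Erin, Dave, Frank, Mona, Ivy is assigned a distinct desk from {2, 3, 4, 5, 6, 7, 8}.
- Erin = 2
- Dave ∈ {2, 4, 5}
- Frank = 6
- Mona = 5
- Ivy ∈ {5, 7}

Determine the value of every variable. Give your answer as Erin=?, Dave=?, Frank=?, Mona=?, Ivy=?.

Erin=2, Dave=4, Frank=6, Mona=5, Ivy=7

Erin has just one choice, so Erin = 2. So Dave can't be 2.
That leaves Frank = 6.
Mona's domain is down to {5}, so Mona = 5. Eliminate 5 elsewhere: Dave, Ivy.
That leaves Ivy = 7.
Dave has just one choice, so Dave = 4.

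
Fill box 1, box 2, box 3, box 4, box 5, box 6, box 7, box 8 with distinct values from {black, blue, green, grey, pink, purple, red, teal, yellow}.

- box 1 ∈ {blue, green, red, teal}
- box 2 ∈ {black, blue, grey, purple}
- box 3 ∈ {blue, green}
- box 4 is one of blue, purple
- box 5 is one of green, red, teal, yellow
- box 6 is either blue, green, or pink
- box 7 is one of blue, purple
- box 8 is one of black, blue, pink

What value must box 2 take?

box 4 and box 7 share exactly the 2 values {blue, purple}; by pigeonhole those values go to them, so strike blue, purple from box 1, box 2, box 3, box 6, box 8.
That leaves box 3 = green. So box 1, box 5, box 6 can't be green.
box 6's domain is down to {pink}, so box 6 = pink. Remove pink from box 8.
box 8's domain is down to {black}, so box 8 = black. So box 2 can't be black.
So box 2 = grey.

grey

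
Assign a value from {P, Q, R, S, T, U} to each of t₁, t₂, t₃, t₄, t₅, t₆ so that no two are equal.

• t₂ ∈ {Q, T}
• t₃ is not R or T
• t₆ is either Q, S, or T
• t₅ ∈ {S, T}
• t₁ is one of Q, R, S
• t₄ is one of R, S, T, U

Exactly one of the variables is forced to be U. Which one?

The 6 variables draw from only 6 values {P, Q, R, S, T, U}, so each is used; only t₃ can be P, hence t₃ = P.
The 5 still-open variables together cover exactly {Q, R, S, T, U} — 5 values for 5 variables — and U appears only in t₄'s list, so t₄ = U.

t₄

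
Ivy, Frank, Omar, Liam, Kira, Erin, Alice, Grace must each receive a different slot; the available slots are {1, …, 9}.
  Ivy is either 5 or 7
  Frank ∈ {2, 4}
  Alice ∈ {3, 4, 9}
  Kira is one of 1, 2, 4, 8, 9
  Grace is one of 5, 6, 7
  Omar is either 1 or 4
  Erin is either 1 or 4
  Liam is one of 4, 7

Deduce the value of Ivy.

Omar and Erin share exactly the 2 values {1, 4}; by pigeonhole those values go to them, so strike 1, 4 from Frank, Liam, Kira, Alice.
Frank must be 2 (only option left). So Kira can't be 2.
Liam must be 7 (only option left). So Ivy, Grace can't be 7.
So Ivy = 5.

5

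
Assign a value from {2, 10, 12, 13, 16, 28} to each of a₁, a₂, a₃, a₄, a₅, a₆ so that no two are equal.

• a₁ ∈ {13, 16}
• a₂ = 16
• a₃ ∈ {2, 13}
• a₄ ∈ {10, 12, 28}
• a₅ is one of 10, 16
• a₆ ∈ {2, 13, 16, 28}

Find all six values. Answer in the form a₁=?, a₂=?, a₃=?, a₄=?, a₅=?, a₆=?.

a₁=13, a₂=16, a₃=2, a₄=12, a₅=10, a₆=28

a₂'s domain is down to {16}, so a₂ = 16. So a₁, a₅, a₆ can't be 16.
a₅ has just one choice, so a₅ = 10. Strike 10 from a₄.
That leaves a₁ = 13. Strike 13 from a₃, a₆.
a₃'s domain is down to {2}, so a₃ = 2. So a₆ can't be 2.
a₆'s domain is down to {28}, so a₆ = 28. Eliminate 28 elsewhere: a₄.
a₄ has just one choice, so a₄ = 12.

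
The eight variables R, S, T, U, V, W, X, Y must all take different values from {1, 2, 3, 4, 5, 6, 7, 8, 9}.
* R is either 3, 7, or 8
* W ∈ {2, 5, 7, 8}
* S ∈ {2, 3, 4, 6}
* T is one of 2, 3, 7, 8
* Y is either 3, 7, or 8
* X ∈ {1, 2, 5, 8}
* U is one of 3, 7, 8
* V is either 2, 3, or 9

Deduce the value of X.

1

R, U, Y share exactly the 3 values {3, 7, 8}; by pigeonhole those values go to them, so strike 3, 7, 8 from S, T, V, W, X.
T must be 2 (only option left). So S, V, W, X can't be 2.
V's domain is down to {9}, so V = 9.
W's domain is down to {5}, so W = 5. Eliminate 5 elsewhere: X.
So X = 1.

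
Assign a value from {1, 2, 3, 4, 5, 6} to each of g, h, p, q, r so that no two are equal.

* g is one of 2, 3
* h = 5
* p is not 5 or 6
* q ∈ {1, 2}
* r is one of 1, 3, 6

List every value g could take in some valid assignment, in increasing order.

2, 3

h has just one choice, so h = 5.
No further eliminations apply; g can still be any of 2, 3.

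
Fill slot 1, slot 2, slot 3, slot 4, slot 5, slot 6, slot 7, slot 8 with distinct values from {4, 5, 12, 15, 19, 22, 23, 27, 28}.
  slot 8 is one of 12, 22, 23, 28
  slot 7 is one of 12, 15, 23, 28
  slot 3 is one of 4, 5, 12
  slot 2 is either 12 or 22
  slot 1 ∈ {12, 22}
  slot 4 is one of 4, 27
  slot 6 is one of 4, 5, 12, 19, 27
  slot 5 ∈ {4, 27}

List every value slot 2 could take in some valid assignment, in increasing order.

The 2 variables slot 1 and slot 2 are confined to {12, 22}, which locks those values in; drop them from slot 3, slot 6, slot 7, slot 8.
slot 4 and slot 5 share exactly the 2 values {4, 27}; by pigeonhole those values go to them, so strike 4, 27 from slot 3, slot 6.
slot 3 must be 5 (only option left). So slot 6 can't be 5.
slot 6 has just one choice, so slot 6 = 19.
No further eliminations apply; slot 2 can still be any of 12, 22.

12, 22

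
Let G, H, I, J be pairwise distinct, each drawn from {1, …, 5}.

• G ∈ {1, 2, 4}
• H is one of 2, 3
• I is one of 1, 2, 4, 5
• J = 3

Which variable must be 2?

J has just one choice, so J = 3. Strike 3 from H.
So 2 goes to H.

H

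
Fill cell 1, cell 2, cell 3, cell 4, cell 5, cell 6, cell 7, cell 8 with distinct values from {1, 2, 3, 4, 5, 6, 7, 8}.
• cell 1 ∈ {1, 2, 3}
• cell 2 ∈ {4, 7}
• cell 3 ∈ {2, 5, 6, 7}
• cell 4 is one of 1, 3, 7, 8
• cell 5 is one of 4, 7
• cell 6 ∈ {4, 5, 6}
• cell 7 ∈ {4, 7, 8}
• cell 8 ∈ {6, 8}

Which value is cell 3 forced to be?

2

cell 2 and cell 5 between them cover only {4, 7} — a naked pair. Remove those values from cell 3, cell 4, cell 6, cell 7.
cell 7's domain is down to {8}, so cell 7 = 8. Strike 8 from cell 4, cell 8.
cell 8 has just one choice, so cell 8 = 6. So cell 3, cell 6 can't be 6.
That leaves cell 6 = 5. So cell 3 can't be 5.
So cell 3 = 2.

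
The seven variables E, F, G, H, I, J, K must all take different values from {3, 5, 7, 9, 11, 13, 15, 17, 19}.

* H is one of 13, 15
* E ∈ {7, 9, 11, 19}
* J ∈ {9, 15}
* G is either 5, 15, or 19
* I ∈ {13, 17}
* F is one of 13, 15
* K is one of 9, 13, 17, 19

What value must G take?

5

The 2 variables F and H are confined to {13, 15}, which locks those values in; drop them from G, I, J, K.
I must be 17 (only option left). Strike 17 from K.
J must be 9 (only option left). So E, K can't be 9.
That leaves K = 19. Strike 19 from E, G.
So G = 5.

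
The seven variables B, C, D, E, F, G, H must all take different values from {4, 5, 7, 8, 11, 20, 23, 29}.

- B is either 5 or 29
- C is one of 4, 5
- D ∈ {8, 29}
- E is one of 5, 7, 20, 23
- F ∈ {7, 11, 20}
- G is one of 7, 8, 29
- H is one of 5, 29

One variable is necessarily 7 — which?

B and H between them cover only {5, 29} — a naked pair. Remove those values from C, D, E, G.
C's domain is down to {4}, so C = 4.
D's domain is down to {8}, so D = 8. So G can't be 8.
So 7 goes to G.

G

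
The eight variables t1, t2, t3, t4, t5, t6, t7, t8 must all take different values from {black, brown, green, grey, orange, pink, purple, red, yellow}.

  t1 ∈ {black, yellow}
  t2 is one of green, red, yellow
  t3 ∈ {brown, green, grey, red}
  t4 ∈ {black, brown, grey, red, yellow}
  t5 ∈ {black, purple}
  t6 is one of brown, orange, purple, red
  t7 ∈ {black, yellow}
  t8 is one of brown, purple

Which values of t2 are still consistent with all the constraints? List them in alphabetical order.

The 8 variables together cover exactly {black, brown, green, grey, orange, purple, red, yellow} — 8 values for 8 variables — and orange appears only in t6's list, so t6 = orange.
t1 and t7 share exactly the 2 values {black, yellow}; by pigeonhole those values go to them, so strike black, yellow from t2, t4, t5.
t5 must be purple (only option left). Remove purple from t8.
t8 has just one choice, so t8 = brown. Eliminate brown elsewhere: t3, t4.
No further eliminations apply; t2 can still be any of green, red.

green, red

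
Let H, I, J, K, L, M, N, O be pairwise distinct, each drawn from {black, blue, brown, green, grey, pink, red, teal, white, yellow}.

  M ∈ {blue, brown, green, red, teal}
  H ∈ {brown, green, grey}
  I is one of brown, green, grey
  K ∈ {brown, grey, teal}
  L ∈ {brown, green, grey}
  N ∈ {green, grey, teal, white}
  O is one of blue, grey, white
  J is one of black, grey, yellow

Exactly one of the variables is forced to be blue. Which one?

H, I, L between them cover only {brown, green, grey} — a naked triple. Remove those values from J, K, M, N, O.
That leaves K = teal. Strike teal from M, N.
That leaves N = white. Eliminate white elsewhere: O.
So blue goes to O.

O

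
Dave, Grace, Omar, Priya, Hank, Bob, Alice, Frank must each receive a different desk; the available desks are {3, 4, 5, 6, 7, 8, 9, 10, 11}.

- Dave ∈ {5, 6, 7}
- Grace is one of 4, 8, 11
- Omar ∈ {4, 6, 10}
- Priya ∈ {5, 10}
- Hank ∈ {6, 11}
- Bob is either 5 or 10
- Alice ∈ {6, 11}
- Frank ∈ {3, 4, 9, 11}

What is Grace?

8

Priya and Bob between them cover only {5, 10} — a naked pair. Remove those values from Dave, Omar.
Hank and Alice between them cover only {6, 11} — a naked pair. Remove those values from Dave, Grace, Omar, Frank.
Dave must be 7 (only option left).
That leaves Omar = 4. Eliminate 4 elsewhere: Grace, Frank.
So Grace = 8.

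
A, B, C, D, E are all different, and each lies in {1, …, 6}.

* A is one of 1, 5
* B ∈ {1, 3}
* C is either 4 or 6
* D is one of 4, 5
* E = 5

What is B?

3

E has just one choice, so E = 5. So A, D can't be 5.
A's domain is down to {1}, so A = 1. Strike 1 from B.
So B = 3.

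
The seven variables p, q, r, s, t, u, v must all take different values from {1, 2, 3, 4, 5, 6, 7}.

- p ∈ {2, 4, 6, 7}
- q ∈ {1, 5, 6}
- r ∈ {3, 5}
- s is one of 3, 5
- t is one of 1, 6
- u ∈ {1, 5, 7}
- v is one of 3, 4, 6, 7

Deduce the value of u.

7

The 7 variables draw from only 7 values {1, 2, 3, 4, 5, 6, 7}, so each is used; only p can be 2, hence p = 2.
The 6 still-open variables together cover exactly {1, 3, 4, 5, 6, 7} — 6 values for 6 variables — and 4 appears only in v's list, so v = 4.
The 5 still-open variables together cover exactly {1, 3, 5, 6, 7} — 5 values for 5 variables — and 7 appears only in u's list, so u = 7.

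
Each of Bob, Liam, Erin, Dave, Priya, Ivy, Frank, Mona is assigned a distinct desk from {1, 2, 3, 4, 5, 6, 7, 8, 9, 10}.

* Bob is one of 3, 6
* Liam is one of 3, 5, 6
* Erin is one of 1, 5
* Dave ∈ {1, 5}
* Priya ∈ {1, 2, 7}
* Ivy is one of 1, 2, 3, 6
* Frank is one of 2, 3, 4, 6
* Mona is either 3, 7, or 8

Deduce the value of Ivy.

Among the 8 variables, 4 fits only Frank (and all 8 values in {1, 2, 3, 4, 5, 6, 7, 8} must be used), so Frank = 4.
Among the 7 still-open variables, 8 fits only Mona (and all 7 values in {1, 2, 3, 5, 6, 7, 8} must be used), so Mona = 8.
The 6 still-open variables together cover exactly {1, 2, 3, 5, 6, 7} — 6 values for 6 variables — and 7 appears only in Priya's list, so Priya = 7.
The 5 still-open variables together cover exactly {1, 2, 3, 5, 6} — 5 values for 5 variables — and 2 appears only in Ivy's list, so Ivy = 2.

2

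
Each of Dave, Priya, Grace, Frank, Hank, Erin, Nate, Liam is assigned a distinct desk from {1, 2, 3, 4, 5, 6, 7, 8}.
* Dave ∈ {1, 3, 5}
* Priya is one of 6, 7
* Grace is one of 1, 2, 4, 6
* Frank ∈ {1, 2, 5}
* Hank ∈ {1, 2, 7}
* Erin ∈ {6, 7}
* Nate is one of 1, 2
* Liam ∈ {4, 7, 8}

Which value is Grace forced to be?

The 8 variables draw from only 8 values {1, 2, 3, 4, 5, 6, 7, 8}, so each is used; only Dave can be 3, hence Dave = 3.
The 7 still-open variables draw from only 7 values {1, 2, 4, 5, 6, 7, 8}, so each is used; only Frank can be 5, hence Frank = 5.
Among the 6 still-open variables, 8 fits only Liam (and all 6 values in {1, 2, 4, 6, 7, 8} must be used), so Liam = 8.
Among the 5 still-open variables, 4 fits only Grace (and all 5 values in {1, 2, 4, 6, 7} must be used), so Grace = 4.

4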